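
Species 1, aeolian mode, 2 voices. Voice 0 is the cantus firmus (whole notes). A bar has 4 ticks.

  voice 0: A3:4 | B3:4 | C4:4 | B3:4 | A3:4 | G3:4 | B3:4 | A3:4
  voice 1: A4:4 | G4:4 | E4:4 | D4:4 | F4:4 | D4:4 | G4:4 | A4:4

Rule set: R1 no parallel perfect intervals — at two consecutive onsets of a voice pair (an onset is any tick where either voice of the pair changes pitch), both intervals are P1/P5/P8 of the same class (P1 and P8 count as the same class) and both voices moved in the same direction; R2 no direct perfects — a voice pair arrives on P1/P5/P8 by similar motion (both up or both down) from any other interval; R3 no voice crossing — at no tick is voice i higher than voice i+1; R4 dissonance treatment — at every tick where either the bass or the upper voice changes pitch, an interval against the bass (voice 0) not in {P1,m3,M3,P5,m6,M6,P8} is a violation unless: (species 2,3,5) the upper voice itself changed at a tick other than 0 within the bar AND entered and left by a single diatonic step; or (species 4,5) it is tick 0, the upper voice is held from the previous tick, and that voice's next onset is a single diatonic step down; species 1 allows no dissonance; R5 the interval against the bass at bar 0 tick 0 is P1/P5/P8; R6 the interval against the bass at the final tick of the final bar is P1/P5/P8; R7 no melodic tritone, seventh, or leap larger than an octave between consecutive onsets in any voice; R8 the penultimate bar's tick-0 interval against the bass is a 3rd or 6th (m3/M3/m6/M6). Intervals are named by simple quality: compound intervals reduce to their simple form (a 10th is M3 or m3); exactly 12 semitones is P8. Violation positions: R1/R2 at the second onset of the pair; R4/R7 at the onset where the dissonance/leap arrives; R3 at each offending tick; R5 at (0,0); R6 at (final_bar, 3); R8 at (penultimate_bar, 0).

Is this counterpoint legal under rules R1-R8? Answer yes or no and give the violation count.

bar 0: v0=A3 v1=A4 (P8)
bar 1: v0=B3 v1=G4 (m6)
bar 2: v0=C4 v1=E4 (M3)
bar 3: v0=B3 v1=D4 (m3)
bar 4: v0=A3 v1=F4 (m6)
bar 5: v0=G3 v1=D4 (P5)
bar 6: v0=B3 v1=G4 (m6)
bar 7: v0=A3 v1=A4 (P8)
  R2 @ bar5.0: A3/F4 m6 -> G3/D4 P5 similar

No (1 violations)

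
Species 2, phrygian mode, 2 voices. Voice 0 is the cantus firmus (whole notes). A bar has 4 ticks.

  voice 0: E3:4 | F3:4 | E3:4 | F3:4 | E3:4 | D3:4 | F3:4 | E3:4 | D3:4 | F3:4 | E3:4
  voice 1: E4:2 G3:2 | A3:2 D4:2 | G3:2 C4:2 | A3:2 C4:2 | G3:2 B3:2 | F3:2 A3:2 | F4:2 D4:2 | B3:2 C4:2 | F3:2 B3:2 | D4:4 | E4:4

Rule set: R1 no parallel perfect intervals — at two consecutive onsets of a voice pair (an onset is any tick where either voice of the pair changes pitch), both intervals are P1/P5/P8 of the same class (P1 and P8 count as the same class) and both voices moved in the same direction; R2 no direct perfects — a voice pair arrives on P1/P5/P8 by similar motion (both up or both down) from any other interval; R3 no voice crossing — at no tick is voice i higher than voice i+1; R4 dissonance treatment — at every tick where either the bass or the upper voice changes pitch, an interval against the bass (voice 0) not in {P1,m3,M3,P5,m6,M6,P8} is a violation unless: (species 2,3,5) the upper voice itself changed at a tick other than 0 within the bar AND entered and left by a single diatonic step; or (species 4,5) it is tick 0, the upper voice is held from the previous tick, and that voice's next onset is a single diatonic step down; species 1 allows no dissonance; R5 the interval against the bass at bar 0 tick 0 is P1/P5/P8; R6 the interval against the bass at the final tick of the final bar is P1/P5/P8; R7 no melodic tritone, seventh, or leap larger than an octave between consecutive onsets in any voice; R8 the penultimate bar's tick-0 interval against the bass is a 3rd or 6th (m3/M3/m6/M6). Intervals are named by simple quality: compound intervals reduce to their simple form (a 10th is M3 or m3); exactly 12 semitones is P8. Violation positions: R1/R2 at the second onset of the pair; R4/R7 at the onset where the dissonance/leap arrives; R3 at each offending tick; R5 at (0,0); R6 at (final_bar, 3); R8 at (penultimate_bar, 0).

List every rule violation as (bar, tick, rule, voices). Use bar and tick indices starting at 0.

(5, 0, R7, (1,))
(6, 0, R2, (0, 1))
(7, 0, R2, (0, 1))
(8, 2, R7, (1,))

bar 0: v0=E3 v1=E4 downbeat P8
bar 1: v0=F3 v1=A3 downbeat M3
bar 2: v0=E3 v1=G3 downbeat m3
bar 3: v0=F3 v1=A3 downbeat M3
bar 4: v0=E3 v1=G3 downbeat m3
bar 5: v0=D3 v1=F3 downbeat m3
bar 6: v0=F3 v1=F4 downbeat P8
bar 7: v0=E3 v1=B3 downbeat P5
bar 8: v0=D3 v1=F3 downbeat m3
bar 9: v0=F3 v1=D4 downbeat M6
bar 10: v0=E3 v1=E4 downbeat P8
  -> R7 @ bar 5 tick 0 v(1,): B3->F3 leap 6st
  -> R2 @ bar 6 tick 0 v(0, 1): D3/A3 P5 -> F3/F4 P8 similar
  -> R2 @ bar 7 tick 0 v(0, 1): F3/D4 M6 -> E3/B3 P5 similar
  -> R7 @ bar 8 tick 2 v(1,): F3->B3 leap 6st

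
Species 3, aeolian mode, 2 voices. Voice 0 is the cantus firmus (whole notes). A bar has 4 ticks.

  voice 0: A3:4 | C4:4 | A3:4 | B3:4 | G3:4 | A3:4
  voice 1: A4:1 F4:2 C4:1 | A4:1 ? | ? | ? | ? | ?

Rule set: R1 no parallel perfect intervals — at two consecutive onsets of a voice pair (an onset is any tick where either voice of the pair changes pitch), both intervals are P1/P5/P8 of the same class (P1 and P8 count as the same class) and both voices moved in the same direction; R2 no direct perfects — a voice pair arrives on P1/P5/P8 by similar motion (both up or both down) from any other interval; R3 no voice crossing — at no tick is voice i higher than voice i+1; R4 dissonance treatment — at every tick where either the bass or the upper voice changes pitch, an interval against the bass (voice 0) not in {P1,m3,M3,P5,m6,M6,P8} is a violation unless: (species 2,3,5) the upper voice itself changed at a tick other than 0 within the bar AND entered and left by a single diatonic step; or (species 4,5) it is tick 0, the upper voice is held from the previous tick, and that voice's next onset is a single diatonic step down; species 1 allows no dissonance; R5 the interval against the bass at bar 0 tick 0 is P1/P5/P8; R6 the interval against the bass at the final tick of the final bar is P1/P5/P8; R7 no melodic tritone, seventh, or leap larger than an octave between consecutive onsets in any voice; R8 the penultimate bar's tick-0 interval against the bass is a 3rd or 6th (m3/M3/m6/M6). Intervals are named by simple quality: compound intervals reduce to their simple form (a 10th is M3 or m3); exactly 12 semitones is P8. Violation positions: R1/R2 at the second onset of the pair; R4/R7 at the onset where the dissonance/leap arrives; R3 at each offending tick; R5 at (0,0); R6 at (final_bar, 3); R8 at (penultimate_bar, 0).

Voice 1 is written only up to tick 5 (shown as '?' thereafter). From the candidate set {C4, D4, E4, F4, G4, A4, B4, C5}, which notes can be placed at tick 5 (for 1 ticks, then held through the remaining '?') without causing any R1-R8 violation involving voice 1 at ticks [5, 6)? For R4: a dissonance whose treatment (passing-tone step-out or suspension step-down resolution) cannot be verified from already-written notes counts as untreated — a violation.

C4: legal
D4: violates R4
E4: legal
F4: violates R4
G4: legal
A4: legal
B4: violates R4
C5: legal

{A4, C4, C5, E4, G4}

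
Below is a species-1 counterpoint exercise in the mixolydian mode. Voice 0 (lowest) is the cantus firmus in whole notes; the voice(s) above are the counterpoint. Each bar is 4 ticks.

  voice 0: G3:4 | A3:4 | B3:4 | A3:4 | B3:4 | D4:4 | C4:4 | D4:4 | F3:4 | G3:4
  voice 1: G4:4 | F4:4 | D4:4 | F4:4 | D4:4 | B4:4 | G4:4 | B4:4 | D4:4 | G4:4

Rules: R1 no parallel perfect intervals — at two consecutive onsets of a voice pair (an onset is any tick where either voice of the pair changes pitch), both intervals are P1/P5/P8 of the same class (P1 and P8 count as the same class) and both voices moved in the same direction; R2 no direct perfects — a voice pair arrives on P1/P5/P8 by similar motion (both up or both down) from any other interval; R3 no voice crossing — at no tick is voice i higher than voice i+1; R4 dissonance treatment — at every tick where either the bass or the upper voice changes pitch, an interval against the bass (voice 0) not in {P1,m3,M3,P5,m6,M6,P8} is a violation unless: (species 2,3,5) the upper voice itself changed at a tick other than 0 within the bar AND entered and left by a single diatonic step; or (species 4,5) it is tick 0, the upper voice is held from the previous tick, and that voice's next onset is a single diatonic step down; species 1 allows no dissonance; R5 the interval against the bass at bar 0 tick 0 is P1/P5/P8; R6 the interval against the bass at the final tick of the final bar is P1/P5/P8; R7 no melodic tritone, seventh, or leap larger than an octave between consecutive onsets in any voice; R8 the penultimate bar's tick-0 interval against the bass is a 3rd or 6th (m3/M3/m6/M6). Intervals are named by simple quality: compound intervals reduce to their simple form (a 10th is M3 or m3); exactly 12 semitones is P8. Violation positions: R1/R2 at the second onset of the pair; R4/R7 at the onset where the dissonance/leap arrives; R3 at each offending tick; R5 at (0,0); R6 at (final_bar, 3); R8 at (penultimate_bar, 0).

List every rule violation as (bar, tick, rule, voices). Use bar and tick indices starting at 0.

bar 0: v0=G3 v1=G4 downbeat P8
bar 1: v0=A3 v1=F4 downbeat m6
bar 2: v0=B3 v1=D4 downbeat m3
bar 3: v0=A3 v1=F4 downbeat m6
bar 4: v0=B3 v1=D4 downbeat m3
bar 5: v0=D4 v1=B4 downbeat M6
bar 6: v0=C4 v1=G4 downbeat P5
bar 7: v0=D4 v1=B4 downbeat M6
bar 8: v0=F3 v1=D4 downbeat M6
bar 9: v0=G3 v1=G4 downbeat P8
  -> R2 @ bar 6 tick 0 v(0, 1): D4/B4 M6 -> C4/G4 P5 similar
  -> R2 @ bar 9 tick 0 v(0, 1): F3/D4 M6 -> G3/G4 P8 similar

(6, 0, R2, (0, 1))
(9, 0, R2, (0, 1))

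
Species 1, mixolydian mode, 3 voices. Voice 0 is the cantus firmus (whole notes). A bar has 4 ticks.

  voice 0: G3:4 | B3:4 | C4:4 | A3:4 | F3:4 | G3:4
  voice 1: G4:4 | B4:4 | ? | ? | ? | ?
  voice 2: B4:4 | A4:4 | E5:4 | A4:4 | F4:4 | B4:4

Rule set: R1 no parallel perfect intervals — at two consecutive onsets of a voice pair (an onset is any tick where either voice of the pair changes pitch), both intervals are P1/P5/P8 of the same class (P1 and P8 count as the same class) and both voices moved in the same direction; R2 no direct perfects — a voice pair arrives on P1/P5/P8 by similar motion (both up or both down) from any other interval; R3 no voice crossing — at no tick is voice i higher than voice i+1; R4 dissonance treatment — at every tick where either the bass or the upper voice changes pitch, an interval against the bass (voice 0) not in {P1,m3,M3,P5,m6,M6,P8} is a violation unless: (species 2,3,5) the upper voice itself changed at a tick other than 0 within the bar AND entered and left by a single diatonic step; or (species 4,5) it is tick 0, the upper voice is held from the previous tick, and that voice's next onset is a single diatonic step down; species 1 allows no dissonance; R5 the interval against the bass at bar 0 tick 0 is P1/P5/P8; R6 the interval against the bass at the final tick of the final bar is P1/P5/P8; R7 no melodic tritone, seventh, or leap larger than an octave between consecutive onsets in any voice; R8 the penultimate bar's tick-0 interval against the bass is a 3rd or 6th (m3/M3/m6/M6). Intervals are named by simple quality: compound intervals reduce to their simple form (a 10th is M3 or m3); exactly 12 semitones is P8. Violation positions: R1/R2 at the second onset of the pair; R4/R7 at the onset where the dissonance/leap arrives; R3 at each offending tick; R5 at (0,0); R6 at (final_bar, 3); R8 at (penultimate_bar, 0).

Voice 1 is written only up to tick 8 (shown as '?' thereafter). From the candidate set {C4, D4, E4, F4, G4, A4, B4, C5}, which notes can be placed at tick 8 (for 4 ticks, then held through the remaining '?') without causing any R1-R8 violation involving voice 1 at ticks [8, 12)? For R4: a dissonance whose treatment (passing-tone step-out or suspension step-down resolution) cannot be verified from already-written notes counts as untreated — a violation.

C4: violates R7
D4: violates R4
E4: legal
F4: violates R4,R7
G4: legal
A4: legal
B4: violates R4
C5: violates R1

{A4, E4, G4}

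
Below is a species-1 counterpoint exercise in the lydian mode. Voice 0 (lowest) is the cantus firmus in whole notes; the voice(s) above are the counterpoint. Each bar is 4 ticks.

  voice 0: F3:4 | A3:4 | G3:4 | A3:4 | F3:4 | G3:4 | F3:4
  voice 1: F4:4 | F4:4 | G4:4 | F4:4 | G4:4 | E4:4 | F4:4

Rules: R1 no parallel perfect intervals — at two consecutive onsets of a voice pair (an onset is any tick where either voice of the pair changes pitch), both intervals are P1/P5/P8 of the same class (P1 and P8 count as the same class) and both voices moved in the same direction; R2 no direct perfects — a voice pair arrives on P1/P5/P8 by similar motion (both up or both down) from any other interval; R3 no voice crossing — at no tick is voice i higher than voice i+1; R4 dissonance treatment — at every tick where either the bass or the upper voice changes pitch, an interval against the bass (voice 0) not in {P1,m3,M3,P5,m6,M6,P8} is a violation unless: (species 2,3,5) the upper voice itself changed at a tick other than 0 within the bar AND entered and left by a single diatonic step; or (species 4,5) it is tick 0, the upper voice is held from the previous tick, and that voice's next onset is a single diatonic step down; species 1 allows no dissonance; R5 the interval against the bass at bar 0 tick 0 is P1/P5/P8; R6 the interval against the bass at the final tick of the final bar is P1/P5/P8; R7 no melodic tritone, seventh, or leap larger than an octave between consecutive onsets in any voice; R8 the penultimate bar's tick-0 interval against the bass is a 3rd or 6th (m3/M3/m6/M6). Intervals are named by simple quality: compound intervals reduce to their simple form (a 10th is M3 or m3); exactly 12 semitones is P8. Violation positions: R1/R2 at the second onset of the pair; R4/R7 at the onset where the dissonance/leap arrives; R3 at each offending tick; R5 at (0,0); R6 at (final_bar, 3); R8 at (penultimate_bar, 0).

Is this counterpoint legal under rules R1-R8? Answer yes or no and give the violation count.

No (1 violations)

bar 0: v0=F3 v1=F4 (P8)
bar 1: v0=A3 v1=F4 (m6)
bar 2: v0=G3 v1=G4 (P8)
bar 3: v0=A3 v1=F4 (m6)
bar 4: v0=F3 v1=G4 (M2)
bar 5: v0=G3 v1=E4 (M6)
bar 6: v0=F3 v1=F4 (P8)
  R4 @ bar4.0: F3/G4 M2 untreated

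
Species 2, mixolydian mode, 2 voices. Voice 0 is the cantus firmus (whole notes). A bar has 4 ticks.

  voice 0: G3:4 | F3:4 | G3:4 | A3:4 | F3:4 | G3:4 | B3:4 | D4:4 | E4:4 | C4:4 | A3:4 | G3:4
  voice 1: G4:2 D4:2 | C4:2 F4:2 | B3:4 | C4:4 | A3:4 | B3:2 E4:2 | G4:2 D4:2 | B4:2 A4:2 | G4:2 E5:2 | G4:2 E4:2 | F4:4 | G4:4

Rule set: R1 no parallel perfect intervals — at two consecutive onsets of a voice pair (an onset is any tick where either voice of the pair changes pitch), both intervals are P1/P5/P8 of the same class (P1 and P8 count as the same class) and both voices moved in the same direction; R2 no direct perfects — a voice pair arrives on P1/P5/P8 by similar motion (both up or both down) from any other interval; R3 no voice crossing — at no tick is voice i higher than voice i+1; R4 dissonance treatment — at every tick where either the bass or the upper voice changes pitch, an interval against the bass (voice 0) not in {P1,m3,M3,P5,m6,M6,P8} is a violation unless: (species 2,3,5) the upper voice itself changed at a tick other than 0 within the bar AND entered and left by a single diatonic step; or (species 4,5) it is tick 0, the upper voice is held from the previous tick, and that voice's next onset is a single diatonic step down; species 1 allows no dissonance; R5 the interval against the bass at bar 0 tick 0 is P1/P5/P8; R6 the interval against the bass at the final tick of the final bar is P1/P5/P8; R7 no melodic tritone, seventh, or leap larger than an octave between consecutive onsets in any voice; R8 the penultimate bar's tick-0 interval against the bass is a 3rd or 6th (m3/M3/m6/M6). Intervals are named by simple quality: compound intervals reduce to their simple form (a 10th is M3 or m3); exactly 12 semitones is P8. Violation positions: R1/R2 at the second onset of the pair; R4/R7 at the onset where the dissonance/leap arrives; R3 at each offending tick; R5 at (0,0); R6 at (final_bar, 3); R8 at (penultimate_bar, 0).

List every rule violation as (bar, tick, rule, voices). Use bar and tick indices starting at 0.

bar 0: v0=G3 v1=G4 downbeat P8
bar 1: v0=F3 v1=C4 downbeat P5
bar 2: v0=G3 v1=B3 downbeat M3
bar 3: v0=A3 v1=C4 downbeat m3
bar 4: v0=F3 v1=A3 downbeat M3
bar 5: v0=G3 v1=B3 downbeat M3
bar 6: v0=B3 v1=G4 downbeat m6
bar 7: v0=D4 v1=B4 downbeat M6
bar 8: v0=E4 v1=G4 downbeat m3
bar 9: v0=C4 v1=G4 downbeat P5
bar 10: v0=A3 v1=F4 downbeat m6
bar 11: v0=G3 v1=G4 downbeat P8
  -> R1 @ bar 1 tick 0 v(0, 1): G3/D4 P5 -> F3/C4 P5 similar
  -> R7 @ bar 2 tick 0 v(1,): F4->B3 leap 6st
  -> R2 @ bar 9 tick 0 v(0, 1): E4/E5 P8 -> C4/G4 P5 similar

(1, 0, R1, (0, 1))
(2, 0, R7, (1,))
(9, 0, R2, (0, 1))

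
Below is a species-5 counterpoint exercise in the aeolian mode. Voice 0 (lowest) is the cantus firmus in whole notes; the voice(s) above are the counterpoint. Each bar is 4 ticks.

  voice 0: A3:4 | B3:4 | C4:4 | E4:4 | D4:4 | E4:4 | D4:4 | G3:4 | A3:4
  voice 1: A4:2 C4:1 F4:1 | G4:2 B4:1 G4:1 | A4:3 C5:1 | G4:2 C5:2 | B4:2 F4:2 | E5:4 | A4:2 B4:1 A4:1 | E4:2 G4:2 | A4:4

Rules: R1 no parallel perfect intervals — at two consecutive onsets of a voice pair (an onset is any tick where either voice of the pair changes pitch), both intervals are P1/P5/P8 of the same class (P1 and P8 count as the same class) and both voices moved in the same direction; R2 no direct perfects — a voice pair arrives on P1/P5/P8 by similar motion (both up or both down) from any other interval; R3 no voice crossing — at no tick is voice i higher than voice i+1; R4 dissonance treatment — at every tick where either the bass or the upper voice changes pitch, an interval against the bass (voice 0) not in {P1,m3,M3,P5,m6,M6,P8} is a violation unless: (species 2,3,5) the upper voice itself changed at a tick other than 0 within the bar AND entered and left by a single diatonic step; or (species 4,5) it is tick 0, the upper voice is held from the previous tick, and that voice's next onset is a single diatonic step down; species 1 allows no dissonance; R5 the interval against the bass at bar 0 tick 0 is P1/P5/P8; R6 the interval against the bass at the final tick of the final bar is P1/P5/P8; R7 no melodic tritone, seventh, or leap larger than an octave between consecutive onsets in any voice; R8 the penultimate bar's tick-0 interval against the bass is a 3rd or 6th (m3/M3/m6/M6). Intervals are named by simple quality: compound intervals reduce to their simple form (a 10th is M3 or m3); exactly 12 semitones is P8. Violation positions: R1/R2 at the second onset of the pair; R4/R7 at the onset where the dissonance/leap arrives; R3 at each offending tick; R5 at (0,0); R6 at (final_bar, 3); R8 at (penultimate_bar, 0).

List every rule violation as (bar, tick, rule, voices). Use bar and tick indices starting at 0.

(4, 2, R7, (1,))
(5, 0, R2, (0, 1))
(5, 0, R7, (1,))
(6, 0, R2, (0, 1))
(8, 0, R1, (0, 1))

bar 0: v0=A3 v1=A4 downbeat P8
bar 1: v0=B3 v1=G4 downbeat m6
bar 2: v0=C4 v1=A4 downbeat M6
bar 3: v0=E4 v1=G4 downbeat m3
bar 4: v0=D4 v1=B4 downbeat M6
bar 5: v0=E4 v1=E5 downbeat P8
bar 6: v0=D4 v1=A4 downbeat P5
bar 7: v0=G3 v1=E4 downbeat M6
bar 8: v0=A3 v1=A4 downbeat P8
  -> R7 @ bar 4 tick 2 v(1,): B4->F4 leap 6st
  -> R2 @ bar 5 tick 0 v(0, 1): D4/F4 m3 -> E4/E5 P8 similar
  -> R7 @ bar 5 tick 0 v(1,): F4->E5 leap 11st
  -> R2 @ bar 6 tick 0 v(0, 1): E4/E5 P8 -> D4/A4 P5 similar
  -> R1 @ bar 8 tick 0 v(0, 1): G3/G4 P8 -> A3/A4 P8 similar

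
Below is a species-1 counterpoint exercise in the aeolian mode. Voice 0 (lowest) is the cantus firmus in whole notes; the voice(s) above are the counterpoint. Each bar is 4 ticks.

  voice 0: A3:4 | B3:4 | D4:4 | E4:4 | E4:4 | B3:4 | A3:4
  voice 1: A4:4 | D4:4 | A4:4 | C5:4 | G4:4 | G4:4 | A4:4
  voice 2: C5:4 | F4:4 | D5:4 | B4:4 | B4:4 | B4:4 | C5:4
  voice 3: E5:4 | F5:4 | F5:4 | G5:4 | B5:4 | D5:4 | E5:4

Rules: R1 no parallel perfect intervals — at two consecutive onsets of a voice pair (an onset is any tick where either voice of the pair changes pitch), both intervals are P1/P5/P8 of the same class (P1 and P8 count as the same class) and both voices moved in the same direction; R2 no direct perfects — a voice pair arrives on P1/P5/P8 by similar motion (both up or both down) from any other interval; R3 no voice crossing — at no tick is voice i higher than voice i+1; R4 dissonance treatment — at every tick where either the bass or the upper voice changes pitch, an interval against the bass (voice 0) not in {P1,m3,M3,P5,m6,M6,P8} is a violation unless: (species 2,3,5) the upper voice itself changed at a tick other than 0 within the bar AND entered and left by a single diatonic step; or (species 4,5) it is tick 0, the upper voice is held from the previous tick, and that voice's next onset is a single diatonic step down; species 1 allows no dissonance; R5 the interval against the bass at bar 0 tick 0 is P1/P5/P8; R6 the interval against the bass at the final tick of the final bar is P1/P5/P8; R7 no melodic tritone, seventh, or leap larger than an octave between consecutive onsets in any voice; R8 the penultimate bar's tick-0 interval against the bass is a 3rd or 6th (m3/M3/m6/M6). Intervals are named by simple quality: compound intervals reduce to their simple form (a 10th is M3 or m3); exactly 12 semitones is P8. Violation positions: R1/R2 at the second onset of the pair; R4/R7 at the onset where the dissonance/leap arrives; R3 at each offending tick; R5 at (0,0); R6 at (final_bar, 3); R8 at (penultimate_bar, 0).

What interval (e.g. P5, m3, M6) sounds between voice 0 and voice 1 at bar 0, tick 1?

voice 0=A3 voice 1=A4 -> P8

P8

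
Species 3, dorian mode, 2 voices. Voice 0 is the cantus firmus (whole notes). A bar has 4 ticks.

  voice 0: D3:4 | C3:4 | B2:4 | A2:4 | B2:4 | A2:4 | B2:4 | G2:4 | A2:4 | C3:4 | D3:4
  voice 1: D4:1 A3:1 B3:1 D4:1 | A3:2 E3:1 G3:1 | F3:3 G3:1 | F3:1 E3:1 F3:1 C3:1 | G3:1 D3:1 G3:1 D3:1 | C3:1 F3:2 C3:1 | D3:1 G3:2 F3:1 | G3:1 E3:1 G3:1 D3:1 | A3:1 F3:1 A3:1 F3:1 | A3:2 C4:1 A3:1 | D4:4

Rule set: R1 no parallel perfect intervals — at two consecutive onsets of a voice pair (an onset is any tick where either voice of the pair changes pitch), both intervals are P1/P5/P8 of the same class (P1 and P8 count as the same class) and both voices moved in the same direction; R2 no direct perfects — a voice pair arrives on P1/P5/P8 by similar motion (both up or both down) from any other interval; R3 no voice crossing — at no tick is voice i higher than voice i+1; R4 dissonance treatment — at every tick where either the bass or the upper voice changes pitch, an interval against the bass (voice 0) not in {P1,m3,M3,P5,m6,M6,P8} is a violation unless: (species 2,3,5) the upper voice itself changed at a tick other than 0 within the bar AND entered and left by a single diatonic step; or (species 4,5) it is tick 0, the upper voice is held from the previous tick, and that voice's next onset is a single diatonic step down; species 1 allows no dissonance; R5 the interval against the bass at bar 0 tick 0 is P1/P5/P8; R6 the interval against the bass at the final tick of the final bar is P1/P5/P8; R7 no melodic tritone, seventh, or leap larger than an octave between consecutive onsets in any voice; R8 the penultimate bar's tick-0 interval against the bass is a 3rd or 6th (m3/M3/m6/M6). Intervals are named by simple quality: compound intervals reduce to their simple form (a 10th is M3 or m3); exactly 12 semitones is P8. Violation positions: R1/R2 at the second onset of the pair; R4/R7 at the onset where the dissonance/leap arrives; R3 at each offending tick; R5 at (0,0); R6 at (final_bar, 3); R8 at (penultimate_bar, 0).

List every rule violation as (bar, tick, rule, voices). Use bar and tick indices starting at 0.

bar 0: v0=D3 v1=D4 downbeat P8
bar 1: v0=C3 v1=A3 downbeat M6
bar 2: v0=B2 v1=F3 downbeat TT
bar 3: v0=A2 v1=F3 downbeat m6
bar 4: v0=B2 v1=G3 downbeat m6
bar 5: v0=A2 v1=C3 downbeat m3
bar 6: v0=B2 v1=D3 downbeat m3
bar 7: v0=G2 v1=G3 downbeat P8
bar 8: v0=A2 v1=A3 downbeat P8
bar 9: v0=C3 v1=A3 downbeat M6
bar 10: v0=D3 v1=D4 downbeat P8
  -> R4 @ bar 2 tick 0 v(0, 1): B2/F3 TT untreated
  -> R2 @ bar 8 tick 0 v(0, 1): G2/D3 P5 -> A2/A3 P8 similar
  -> R2 @ bar 10 tick 0 v(0, 1): C3/A3 M6 -> D3/D4 P8 similar

(2, 0, R4, (0, 1))
(8, 0, R2, (0, 1))
(10, 0, R2, (0, 1))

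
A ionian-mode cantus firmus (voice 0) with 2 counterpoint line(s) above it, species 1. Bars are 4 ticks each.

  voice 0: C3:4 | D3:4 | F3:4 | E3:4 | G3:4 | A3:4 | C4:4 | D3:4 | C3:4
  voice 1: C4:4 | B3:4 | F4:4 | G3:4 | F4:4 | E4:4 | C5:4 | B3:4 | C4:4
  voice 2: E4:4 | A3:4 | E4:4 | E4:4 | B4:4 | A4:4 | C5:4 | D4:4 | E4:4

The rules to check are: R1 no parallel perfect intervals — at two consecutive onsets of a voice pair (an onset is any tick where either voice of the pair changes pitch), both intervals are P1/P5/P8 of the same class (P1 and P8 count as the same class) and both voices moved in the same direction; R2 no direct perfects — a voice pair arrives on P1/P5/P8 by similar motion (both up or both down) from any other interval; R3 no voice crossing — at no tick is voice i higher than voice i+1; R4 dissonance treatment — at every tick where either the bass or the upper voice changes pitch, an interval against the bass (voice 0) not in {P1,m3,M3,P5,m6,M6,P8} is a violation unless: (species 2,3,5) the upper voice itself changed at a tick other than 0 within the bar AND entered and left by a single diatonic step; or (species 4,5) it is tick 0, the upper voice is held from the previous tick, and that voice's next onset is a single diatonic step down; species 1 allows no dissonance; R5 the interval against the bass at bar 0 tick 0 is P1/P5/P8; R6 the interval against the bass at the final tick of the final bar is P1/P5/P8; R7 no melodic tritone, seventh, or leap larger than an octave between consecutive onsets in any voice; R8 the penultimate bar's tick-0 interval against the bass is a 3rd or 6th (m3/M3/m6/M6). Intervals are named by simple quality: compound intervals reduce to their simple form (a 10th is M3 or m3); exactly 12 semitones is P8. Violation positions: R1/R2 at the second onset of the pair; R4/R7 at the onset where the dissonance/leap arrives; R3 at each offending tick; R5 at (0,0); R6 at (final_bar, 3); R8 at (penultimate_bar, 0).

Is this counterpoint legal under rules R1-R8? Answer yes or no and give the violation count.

bar 0: v0=C3 v1=C4 v2=E4 (M3)
bar 1: v0=D3 v1=B3 v2=A3 (P5)
bar 2: v0=F3 v1=F4 v2=E4 (M7)
bar 3: v0=E3 v1=G3 v2=E4 (P8)
bar 4: v0=G3 v1=F4 v2=B4 (M3)
bar 5: v0=A3 v1=E4 v2=A4 (P8)
bar 6: v0=C4 v1=C5 v2=C5 (P8)
bar 7: v0=D3 v1=B3 v2=D4 (P8)
bar 8: v0=C3 v1=C4 v2=E4 (M3)
  R5 @ bar0.0: opens on M3
  R3 @ bar1.0: B3 above A3
  R3 @ bar1.1: B3 above A3
  R3 @ bar1.2: B3 above A3
  R3 @ bar1.3: B3 above A3
  R2 @ bar2.0: D3/B3 M6 -> F3/F4 P8 similar
  R3 @ bar2.0: F4 above E4
  R4 @ bar2.0: F3/E4 M7 untreated
  R7 @ bar2.0: B3->F4 leap 6st
  R3 @ bar2.1: F4 above E4
  R3 @ bar2.2: F4 above E4
  R3 @ bar2.3: F4 above E4
  R7 @ bar3.0: F4->G3 leap 10st
  R4 @ bar4.0: G3/F4 m7 untreated
  R7 @ bar4.0: G3->F4 leap 10st
  R1 @ bar6.0: A3/A4 P8 -> C4/C5 P8 similar
  R2 @ bar6.0: A3/E4 P5 -> C4/C5 P8 similar
  R2 @ bar6.0: E4/A4 P4 -> C5/C5 P1 similar
  R1 @ bar7.0: C4/C5 P8 -> D3/D4 P8 similar
  R7 @ bar7.0: C4->D3 leap 10st
  R7 @ bar7.0: C5->B3 leap 13st
  R7 @ bar7.0: C5->D4 leap 10st
  R8 @ bar7.0: penult P8 not 3rd/6th
  R6 @ bar8.3: closes on M3

No (24 violations)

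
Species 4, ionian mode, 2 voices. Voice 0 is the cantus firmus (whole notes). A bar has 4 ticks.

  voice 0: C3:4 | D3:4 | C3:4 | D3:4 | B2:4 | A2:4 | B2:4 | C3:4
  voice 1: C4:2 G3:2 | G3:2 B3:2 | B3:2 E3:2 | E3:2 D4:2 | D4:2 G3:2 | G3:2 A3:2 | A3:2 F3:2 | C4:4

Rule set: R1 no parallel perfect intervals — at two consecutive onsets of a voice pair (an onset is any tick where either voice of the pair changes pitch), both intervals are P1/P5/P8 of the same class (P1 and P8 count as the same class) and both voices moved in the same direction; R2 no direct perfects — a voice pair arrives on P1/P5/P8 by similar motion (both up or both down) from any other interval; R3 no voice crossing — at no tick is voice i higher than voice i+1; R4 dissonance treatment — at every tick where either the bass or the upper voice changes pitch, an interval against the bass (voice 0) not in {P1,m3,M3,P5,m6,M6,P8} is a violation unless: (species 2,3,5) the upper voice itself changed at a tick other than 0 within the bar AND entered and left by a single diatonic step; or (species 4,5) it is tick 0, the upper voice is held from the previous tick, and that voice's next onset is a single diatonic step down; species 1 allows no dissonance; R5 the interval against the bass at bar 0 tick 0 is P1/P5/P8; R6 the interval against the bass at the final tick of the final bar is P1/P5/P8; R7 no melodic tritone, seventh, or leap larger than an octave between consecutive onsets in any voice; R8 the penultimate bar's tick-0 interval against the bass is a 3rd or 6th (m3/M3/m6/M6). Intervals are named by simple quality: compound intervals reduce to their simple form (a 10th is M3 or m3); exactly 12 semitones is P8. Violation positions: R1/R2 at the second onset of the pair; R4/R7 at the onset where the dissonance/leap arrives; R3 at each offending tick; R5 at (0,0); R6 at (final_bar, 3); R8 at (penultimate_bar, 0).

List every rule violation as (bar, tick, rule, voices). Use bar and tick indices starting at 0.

bar 0: v0=C3 v1=C4 downbeat P8
bar 1: v0=D3 v1=G3 downbeat P4
bar 2: v0=C3 v1=B3 downbeat M7
bar 3: v0=D3 v1=E3 downbeat M2
bar 4: v0=B2 v1=D4 downbeat m3
bar 5: v0=A2 v1=G3 downbeat m7
bar 6: v0=B2 v1=A3 downbeat m7
bar 7: v0=C3 v1=C4 downbeat P8
  -> R4 @ bar 1 tick 0 v(0, 1): D3/G3 P4 untreated
  -> R4 @ bar 2 tick 0 v(0, 1): C3/B3 M7 untreated
  -> R4 @ bar 3 tick 0 v(0, 1): D3/E3 M2 untreated
  -> R7 @ bar 3 tick 2 v(1,): E3->D4 leap 10st
  -> R4 @ bar 5 tick 0 v(0, 1): A2/G3 m7 untreated
  -> R4 @ bar 6 tick 0 v(0, 1): B2/A3 m7 untreated
  -> R8 @ bar 6 tick 0 v(0, 1): penult m7 not 3rd/6th
  -> R4 @ bar 6 tick 2 v(0, 1): B2/F3 TT untreated
  -> R2 @ bar 7 tick 0 v(0, 1): B2/F3 TT -> C3/C4 P8 similar

(1, 0, R4, (0, 1))
(2, 0, R4, (0, 1))
(3, 0, R4, (0, 1))
(3, 2, R7, (1,))
(5, 0, R4, (0, 1))
(6, 0, R4, (0, 1))
(6, 0, R8, (0, 1))
(6, 2, R4, (0, 1))
(7, 0, R2, (0, 1))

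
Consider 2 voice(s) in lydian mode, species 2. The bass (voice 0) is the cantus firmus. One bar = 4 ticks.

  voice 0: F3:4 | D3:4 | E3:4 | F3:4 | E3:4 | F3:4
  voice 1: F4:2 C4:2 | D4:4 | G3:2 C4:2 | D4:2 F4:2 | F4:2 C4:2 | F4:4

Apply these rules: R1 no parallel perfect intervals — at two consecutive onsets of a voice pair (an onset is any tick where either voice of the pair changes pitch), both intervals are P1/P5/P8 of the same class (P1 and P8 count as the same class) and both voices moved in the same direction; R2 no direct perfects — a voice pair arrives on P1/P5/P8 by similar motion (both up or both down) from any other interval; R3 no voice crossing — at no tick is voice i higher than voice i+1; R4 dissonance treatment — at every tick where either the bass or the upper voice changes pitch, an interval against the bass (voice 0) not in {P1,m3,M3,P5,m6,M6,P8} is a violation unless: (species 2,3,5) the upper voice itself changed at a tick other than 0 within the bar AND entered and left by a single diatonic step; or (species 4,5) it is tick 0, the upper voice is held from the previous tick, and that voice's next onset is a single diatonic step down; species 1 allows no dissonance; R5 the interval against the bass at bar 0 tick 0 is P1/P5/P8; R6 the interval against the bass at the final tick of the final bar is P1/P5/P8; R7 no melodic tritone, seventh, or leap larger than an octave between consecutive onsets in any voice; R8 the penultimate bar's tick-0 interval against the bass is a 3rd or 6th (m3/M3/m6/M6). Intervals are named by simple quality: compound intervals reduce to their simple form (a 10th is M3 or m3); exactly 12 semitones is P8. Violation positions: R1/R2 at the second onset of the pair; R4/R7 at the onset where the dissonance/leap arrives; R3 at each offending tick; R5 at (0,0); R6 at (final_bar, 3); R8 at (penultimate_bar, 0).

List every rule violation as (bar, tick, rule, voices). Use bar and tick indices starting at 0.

bar 0: v0=F3 v1=F4 downbeat P8
bar 1: v0=D3 v1=D4 downbeat P8
bar 2: v0=E3 v1=G3 downbeat m3
bar 3: v0=F3 v1=D4 downbeat M6
bar 4: v0=E3 v1=F4 downbeat m2
bar 5: v0=F3 v1=F4 downbeat P8
  -> R4 @ bar 4 tick 0 v(0, 1): E3/F4 m2 untreated
  -> R8 @ bar 4 tick 0 v(0, 1): penult m2 not 3rd/6th
  -> R2 @ bar 5 tick 0 v(0, 1): E3/C4 m6 -> F3/F4 P8 similar

(4, 0, R4, (0, 1))
(4, 0, R8, (0, 1))
(5, 0, R2, (0, 1))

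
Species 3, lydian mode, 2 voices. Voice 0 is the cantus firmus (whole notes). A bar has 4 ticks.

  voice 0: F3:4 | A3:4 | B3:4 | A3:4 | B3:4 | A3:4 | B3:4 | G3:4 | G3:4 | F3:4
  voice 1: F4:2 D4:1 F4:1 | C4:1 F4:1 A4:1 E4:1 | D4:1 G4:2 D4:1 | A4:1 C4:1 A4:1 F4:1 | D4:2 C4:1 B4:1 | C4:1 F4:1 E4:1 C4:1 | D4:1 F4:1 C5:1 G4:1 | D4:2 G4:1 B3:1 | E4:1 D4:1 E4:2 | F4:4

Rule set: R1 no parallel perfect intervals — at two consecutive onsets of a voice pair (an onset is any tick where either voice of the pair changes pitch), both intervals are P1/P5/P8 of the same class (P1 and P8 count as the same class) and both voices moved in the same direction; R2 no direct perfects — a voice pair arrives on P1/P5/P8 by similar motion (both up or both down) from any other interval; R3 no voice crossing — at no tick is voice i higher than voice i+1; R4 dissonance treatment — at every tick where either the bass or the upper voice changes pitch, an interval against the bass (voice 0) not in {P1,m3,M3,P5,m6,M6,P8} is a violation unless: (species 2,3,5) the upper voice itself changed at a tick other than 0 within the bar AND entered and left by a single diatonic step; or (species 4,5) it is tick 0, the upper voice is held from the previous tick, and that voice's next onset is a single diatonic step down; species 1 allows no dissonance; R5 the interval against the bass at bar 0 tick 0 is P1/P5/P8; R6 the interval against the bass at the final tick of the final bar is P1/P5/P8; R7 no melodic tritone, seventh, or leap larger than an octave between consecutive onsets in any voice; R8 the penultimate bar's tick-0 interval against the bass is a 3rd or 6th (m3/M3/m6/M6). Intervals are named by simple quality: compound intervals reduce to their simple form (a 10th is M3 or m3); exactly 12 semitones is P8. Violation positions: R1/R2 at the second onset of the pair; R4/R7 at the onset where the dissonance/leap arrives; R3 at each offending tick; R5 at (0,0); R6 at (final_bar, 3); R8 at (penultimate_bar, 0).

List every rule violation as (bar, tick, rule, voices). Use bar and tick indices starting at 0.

(4, 2, R4, (0, 1))
(4, 3, R7, (1,))
(5, 0, R7, (1,))
(6, 1, R4, (0, 1))
(6, 2, R4, (0, 1))
(7, 0, R2, (0, 1))

bar 0: v0=F3 v1=F4 downbeat P8
bar 1: v0=A3 v1=C4 downbeat m3
bar 2: v0=B3 v1=D4 downbeat m3
bar 3: v0=A3 v1=A4 downbeat P8
bar 4: v0=B3 v1=D4 downbeat m3
bar 5: v0=A3 v1=C4 downbeat m3
bar 6: v0=B3 v1=D4 downbeat m3
bar 7: v0=G3 v1=D4 downbeat P5
bar 8: v0=G3 v1=E4 downbeat M6
bar 9: v0=F3 v1=F4 downbeat P8
  -> R4 @ bar 4 tick 2 v(0, 1): B3/C4 m2 untreated
  -> R7 @ bar 4 tick 3 v(1,): C4->B4 leap 11st
  -> R7 @ bar 5 tick 0 v(1,): B4->C4 leap 11st
  -> R4 @ bar 6 tick 1 v(0, 1): B3/F4 TT untreated
  -> R4 @ bar 6 tick 2 v(0, 1): B3/C5 m2 untreated
  -> R2 @ bar 7 tick 0 v(0, 1): B3/G4 m6 -> G3/D4 P5 similar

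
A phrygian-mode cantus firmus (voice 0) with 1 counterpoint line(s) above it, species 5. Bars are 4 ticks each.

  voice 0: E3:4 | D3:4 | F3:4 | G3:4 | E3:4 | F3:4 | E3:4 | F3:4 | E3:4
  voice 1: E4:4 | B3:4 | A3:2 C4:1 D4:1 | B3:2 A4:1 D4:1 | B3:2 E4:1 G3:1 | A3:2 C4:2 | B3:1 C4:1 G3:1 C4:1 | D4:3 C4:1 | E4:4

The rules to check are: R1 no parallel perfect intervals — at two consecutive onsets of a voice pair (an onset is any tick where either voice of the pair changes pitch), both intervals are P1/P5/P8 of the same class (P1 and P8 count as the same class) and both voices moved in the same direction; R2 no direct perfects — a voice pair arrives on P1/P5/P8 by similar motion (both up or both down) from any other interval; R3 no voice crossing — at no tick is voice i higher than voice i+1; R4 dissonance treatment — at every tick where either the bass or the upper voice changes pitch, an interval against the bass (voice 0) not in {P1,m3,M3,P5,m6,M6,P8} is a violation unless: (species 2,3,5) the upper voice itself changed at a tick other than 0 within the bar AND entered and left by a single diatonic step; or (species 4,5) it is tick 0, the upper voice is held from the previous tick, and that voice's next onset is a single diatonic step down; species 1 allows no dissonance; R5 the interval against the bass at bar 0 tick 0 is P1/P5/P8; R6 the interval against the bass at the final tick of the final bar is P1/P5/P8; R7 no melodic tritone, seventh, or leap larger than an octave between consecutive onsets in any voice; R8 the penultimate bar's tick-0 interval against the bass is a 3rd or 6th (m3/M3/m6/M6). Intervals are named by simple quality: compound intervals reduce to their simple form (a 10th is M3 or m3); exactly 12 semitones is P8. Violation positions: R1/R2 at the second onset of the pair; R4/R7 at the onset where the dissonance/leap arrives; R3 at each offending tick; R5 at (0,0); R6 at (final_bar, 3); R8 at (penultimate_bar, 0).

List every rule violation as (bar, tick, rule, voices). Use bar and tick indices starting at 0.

(3, 2, R4, (0, 1))
(3, 2, R7, (1,))
(4, 0, R1, (0, 1))
(6, 0, R1, (0, 1))

bar 0: v0=E3 v1=E4 downbeat P8
bar 1: v0=D3 v1=B3 downbeat M6
bar 2: v0=F3 v1=A3 downbeat M3
bar 3: v0=G3 v1=B3 downbeat M3
bar 4: v0=E3 v1=B3 downbeat P5
bar 5: v0=F3 v1=A3 downbeat M3
bar 6: v0=E3 v1=B3 downbeat P5
bar 7: v0=F3 v1=D4 downbeat M6
bar 8: v0=E3 v1=E4 downbeat P8
  -> R4 @ bar 3 tick 2 v(0, 1): G3/A4 M2 untreated
  -> R7 @ bar 3 tick 2 v(1,): B3->A4 leap 10st
  -> R1 @ bar 4 tick 0 v(0, 1): G3/D4 P5 -> E3/B3 P5 similar
  -> R1 @ bar 6 tick 0 v(0, 1): F3/C4 P5 -> E3/B3 P5 similar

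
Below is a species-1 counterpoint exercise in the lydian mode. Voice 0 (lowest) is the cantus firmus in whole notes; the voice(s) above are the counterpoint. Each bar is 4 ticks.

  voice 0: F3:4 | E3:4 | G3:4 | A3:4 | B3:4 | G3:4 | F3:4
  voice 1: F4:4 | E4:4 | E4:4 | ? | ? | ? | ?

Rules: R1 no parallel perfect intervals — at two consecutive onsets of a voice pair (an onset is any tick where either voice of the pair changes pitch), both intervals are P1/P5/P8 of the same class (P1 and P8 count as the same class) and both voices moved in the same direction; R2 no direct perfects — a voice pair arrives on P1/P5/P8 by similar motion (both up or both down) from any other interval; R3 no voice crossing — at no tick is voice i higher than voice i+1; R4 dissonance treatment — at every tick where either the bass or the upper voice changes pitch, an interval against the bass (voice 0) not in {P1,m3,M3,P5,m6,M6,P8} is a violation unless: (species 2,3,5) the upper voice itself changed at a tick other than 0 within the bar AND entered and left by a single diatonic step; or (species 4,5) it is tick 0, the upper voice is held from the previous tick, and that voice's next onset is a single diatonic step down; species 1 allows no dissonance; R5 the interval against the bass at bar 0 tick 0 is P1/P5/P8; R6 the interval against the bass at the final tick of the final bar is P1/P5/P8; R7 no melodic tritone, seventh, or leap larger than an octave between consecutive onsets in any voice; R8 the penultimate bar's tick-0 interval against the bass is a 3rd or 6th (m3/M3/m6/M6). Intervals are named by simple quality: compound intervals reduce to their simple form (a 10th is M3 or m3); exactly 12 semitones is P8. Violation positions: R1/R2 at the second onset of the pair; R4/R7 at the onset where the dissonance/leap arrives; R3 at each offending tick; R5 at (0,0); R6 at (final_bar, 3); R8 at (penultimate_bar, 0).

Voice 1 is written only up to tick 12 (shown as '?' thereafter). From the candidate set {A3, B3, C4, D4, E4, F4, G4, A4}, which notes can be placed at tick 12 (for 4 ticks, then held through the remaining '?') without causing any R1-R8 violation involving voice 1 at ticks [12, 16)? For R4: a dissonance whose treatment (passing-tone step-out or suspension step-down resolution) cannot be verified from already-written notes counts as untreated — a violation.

{A3, C4, E4, F4}

A3: legal
B3: violates R4
C4: legal
D4: violates R4
E4: legal
F4: legal
G4: violates R4
A4: violates R2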